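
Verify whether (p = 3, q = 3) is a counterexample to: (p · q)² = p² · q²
No

Substituting p = 3, q = 3:
LHS = (3 · 3)² = 81
RHS = 3² · 3² = 81

The sides agree, so this pair does not disprove the claim.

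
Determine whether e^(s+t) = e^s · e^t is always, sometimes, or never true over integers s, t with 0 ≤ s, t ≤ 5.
Always true

The identity holds for every pair in the range. For instance at (s, t) = (4, 2): both sides equal e^6 ≈ 403.4.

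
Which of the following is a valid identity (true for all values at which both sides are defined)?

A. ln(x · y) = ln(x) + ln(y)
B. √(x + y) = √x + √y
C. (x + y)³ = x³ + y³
A

A: holds — e.g. at (2, 5), both sides equal ln(10) ≈ 2.303.
B: fails at (1, 2) — LHS = √(3) ≈ 1.732, RHS = 1 + √(2) ≈ 2.414.
C: fails at (1, 3) — LHS = 64, RHS = 28.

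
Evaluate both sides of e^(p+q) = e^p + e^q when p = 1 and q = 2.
LHS = e^(1+2) = e^3 ≈ 20.09
RHS = e^1 + e^2 = e + e^2 ≈ 10.11

LHS ≠ RHS (they differ by about 9.978), so the equation does not hold here.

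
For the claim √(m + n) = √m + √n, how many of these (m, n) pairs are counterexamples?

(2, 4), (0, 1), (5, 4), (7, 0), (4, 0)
2

Testing each pair:
(2, 4): LHS = √(6) ≈ 2.449, RHS = √(2) + 2 ≈ 3.414 → counterexample
(0, 1): LHS = 1, RHS = 1 → satisfies claim
(5, 4): LHS = 3, RHS = 2 + √(5) ≈ 4.236 → counterexample
(7, 0): LHS = √(7) ≈ 2.646, RHS = √(7) ≈ 2.646 → satisfies claim
(4, 0): LHS = 2, RHS = 2 → satisfies claim

That makes 2 counterexamples.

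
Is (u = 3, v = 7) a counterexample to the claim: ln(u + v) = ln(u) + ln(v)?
Substituting u = 3, v = 7:
LHS = ln(3 + 7) = ln(10) ≈ 2.303
RHS = ln(3) + ln(7) ≈ 3.045

Since LHS ≠ RHS, this pair disproves the claim.

Answer: Yes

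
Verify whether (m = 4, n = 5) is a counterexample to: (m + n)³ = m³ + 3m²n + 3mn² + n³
No

Substituting m = 4, n = 5:
LHS = (4 + 5)³ = 729
RHS = 4³ + 3·4²·5 + 3·4·5² + 5³ = 729

The sides agree, so this pair does not disprove the claim.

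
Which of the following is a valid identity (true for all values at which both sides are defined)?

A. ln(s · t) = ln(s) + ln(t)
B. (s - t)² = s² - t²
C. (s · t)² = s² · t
A: holds — e.g. at (4, 6), both sides equal ln(24) ≈ 3.178.
B: fails at (6, 7) — LHS = 1, RHS = -13.
C: fails at (1, 3) — LHS = 9, RHS = 3.

Answer: A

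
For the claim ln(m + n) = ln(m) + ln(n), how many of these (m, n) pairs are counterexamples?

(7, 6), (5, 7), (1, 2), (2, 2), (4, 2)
Testing each pair:
(7, 6): LHS = ln(13) ≈ 2.565, RHS = ln(6) + ln(7) ≈ 3.738 → counterexample
(5, 7): LHS = ln(12) ≈ 2.485, RHS = ln(5) + ln(7) ≈ 3.555 → counterexample
(1, 2): LHS = ln(3) ≈ 1.099, RHS = ln(2) ≈ 0.6931 → counterexample
(2, 2): LHS = ln(4) ≈ 1.386, RHS = 2·ln(2) ≈ 1.386 → satisfies claim
(4, 2): LHS = ln(6) ≈ 1.792, RHS = ln(2) + ln(4) ≈ 2.079 → counterexample

That makes 4 counterexamples.

Answer: 4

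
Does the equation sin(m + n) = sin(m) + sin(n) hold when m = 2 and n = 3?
Substituting m = 2, n = 3:

LHS = sin(2 + 3) = sin(5) ≈ -0.9589
RHS = sin(2) + sin(3) ≈ 1.05

LHS ≠ RHS, so the equation does not hold at this point.

Answer: Fails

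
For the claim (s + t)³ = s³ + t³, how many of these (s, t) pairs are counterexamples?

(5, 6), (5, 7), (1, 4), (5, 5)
Testing each pair:
(5, 6): LHS = 1331, RHS = 341 → counterexample
(5, 7): LHS = 1728, RHS = 468 → counterexample
(1, 4): LHS = 125, RHS = 65 → counterexample
(5, 5): LHS = 1000, RHS = 250 → counterexample

That makes 4 counterexamples.

Answer: 4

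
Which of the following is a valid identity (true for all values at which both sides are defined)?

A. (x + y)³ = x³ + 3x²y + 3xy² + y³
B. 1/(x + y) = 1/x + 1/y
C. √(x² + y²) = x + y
A

A: holds — e.g. at (3, 3), both sides equal 216.
B: fails at (1, 3) — LHS = 1/4, RHS = 4/3.
C: fails at (1, 4) — LHS = √(17) ≈ 4.123, RHS = 5.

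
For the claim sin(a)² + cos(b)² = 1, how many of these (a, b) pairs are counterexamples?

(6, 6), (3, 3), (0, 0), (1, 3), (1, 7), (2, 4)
Testing each pair:
(6, 6): LHS = sin(6)² + cos(6)² = 1, RHS = 1 → satisfies claim
(3, 3): LHS = sin(3)² + cos(3)² = 1, RHS = 1 → satisfies claim
(0, 0): LHS = 1, RHS = 1 → satisfies claim
(1, 3): LHS = sin(1)² + cos(3)² ≈ 1.688, RHS = 1 → counterexample
(1, 7): LHS = cos(7)² + sin(1)² ≈ 1.276, RHS = 1 → counterexample
(2, 4): LHS = cos(4)² + sin(2)² ≈ 1.254, RHS = 1 → counterexample

That makes 3 counterexamples.

Answer: 3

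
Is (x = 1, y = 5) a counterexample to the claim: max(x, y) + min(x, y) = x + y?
No

Substituting x = 1, y = 5:
LHS = max(1, 5) + min(1, 5) = 6
RHS = 1 + 5 = 6

The sides agree, so this pair does not disprove the claim.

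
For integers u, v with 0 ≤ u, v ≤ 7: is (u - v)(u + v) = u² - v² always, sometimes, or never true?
The identity holds for every pair in the range. For instance at (u, v) = (7, 7): both sides equal 0.

Answer: Always true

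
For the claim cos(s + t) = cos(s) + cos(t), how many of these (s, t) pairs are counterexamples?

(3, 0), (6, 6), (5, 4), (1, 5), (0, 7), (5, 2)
Testing each pair:
(3, 0): LHS = cos(3) ≈ -0.99, RHS = cos(3) + 1 ≈ 0.01001 → counterexample
(6, 6): LHS = cos(12) ≈ 0.8439, RHS = 2·cos(6) ≈ 1.92 → counterexample
(5, 4): LHS = cos(9) ≈ -0.9111, RHS = cos(4) + cos(5) ≈ -0.37 → counterexample
(1, 5): LHS = cos(6) ≈ 0.9602, RHS = cos(5) + cos(1) ≈ 0.824 → counterexample
(0, 7): LHS = cos(7) ≈ 0.7539, RHS = cos(7) + 1 ≈ 1.754 → counterexample
(5, 2): LHS = cos(7) ≈ 0.7539, RHS = cos(2) + cos(5) ≈ -0.1325 → counterexample

That makes 6 counterexamples.

Answer: 6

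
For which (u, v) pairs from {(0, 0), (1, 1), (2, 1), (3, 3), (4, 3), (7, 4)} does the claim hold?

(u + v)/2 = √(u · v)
Testing each pair:
(0, 0): LHS = 0, RHS = 0 → holds
(1, 1): LHS = 1, RHS = 1 → holds
(2, 1): LHS = 3/2, RHS = √(2) ≈ 1.414 → fails
(3, 3): LHS = 3, RHS = 3 → holds
(4, 3): LHS = 7/2, RHS = 2·√(3) ≈ 3.464 → fails
(7, 4): LHS = 11/2, RHS = 2·√(7) ≈ 5.292 → fails

3 of 6 pairs satisfy the claim.

Answer: (0, 0), (1, 1), (3, 3)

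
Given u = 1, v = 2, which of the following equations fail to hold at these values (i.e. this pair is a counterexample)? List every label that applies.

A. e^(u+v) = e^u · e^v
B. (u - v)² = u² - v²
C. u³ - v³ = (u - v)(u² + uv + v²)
Evaluating each claim at the given values:
A. LHS = e^3 ≈ 20.09, RHS = e^3 ≈ 20.09 → holds here (LHS = RHS)
B. LHS = 1, RHS = -3 → fails here (LHS ≠ RHS)
C. LHS = -7, RHS = -7 → holds here (LHS = RHS)

Answer: B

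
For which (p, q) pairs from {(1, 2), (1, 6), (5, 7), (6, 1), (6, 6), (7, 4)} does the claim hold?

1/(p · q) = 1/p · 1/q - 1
Testing each pair:
(1, 2): LHS = 1/2, RHS = -1/2 → fails
(1, 6): LHS = 1/6, RHS = -5/6 → fails
(5, 7): LHS = 1/35, RHS = -34/35 → fails
(6, 1): LHS = 1/6, RHS = -5/6 → fails
(6, 6): LHS = 1/36, RHS = -35/36 → fails
(7, 4): LHS = 1/28, RHS = -27/28 → fails

No pair satisfies the claim.

Answer: None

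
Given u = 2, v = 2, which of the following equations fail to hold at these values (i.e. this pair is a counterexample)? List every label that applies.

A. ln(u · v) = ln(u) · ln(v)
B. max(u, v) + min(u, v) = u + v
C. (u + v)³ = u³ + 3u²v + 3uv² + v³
Evaluating each claim at the given values:
A. LHS = ln(4) ≈ 1.386, RHS = ln(2)² ≈ 0.4805 → fails here (LHS ≠ RHS)
B. LHS = 4, RHS = 4 → holds here (LHS = RHS)
C. LHS = 64, RHS = 64 → holds here (LHS = RHS)

Answer: A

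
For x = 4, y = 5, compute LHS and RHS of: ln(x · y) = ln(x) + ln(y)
LHS = ln(4 · 5) = ln(20) ≈ 2.996
RHS = ln(4) + ln(5) ≈ 2.996

LHS = RHS: the two sides agree.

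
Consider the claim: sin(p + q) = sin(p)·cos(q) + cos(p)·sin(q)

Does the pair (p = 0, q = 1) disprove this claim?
No

Substituting p = 0, q = 1:
LHS = sin(0 + 1) = sin(1) ≈ 0.8415
RHS = sin(0)·cos(1) + cos(0)·sin(1) = sin(1) ≈ 0.8415

The sides agree, so this pair does not disprove the claim.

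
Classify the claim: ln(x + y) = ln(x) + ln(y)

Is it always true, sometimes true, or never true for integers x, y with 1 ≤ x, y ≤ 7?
It holds at (x, y) = (2, 2) (both sides equal ln(4) ≈ 1.386), but fails at (x, y) = (6, 4) (LHS = ln(10) ≈ 2.303, RHS = ln(4) + ln(6) ≈ 3.178).

Answer: Sometimes true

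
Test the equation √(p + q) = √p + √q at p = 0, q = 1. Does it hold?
Holds

Substituting p = 0, q = 1:

LHS = √(0 + 1) = 1
RHS = √0 + √1 = 1

LHS = RHS, so the equation holds at this point.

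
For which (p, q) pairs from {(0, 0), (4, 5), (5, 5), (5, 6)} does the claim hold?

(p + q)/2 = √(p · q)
(0, 0), (5, 5)

Testing each pair:
(0, 0): LHS = 0, RHS = 0 → holds
(4, 5): LHS = 9/2, RHS = 2·√(5) ≈ 4.472 → fails
(5, 5): LHS = 5, RHS = 5 → holds
(5, 6): LHS = 11/2, RHS = √(30) ≈ 5.477 → fails

2 of 4 pairs satisfy the claim.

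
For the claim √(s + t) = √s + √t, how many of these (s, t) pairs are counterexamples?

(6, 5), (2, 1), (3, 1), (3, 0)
Testing each pair:
(6, 5): LHS = √(11) ≈ 3.317, RHS = √(5) + √(6) ≈ 4.686 → counterexample
(2, 1): LHS = √(3) ≈ 1.732, RHS = 1 + √(2) ≈ 2.414 → counterexample
(3, 1): LHS = 2, RHS = 1 + √(3) ≈ 2.732 → counterexample
(3, 0): LHS = √(3) ≈ 1.732, RHS = √(3) ≈ 1.732 → satisfies claim

That makes 3 counterexamples.

Answer: 3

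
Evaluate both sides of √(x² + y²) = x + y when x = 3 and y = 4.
LHS = √(3² + 4²) = 5
RHS = 3 + 4 = 7

LHS ≠ RHS, so the equation does not hold here.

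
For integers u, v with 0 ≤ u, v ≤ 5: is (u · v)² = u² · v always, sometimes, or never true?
It holds at (u, v) = (0, 2) (both sides equal 0), but fails at (u, v) = (4, 5) (LHS = 400, RHS = 80).

Answer: Sometimes true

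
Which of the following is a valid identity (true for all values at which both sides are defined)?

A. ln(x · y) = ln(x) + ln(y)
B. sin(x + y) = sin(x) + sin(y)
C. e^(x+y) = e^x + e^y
A: holds — e.g. at (5, 5), both sides equal ln(25) ≈ 3.219.
B: fails at (2, 2) — LHS = sin(4) ≈ -0.7568, RHS = 2·sin(2) ≈ 1.819.
C: fails at (3, 5) — LHS = e^8 ≈ 2981, RHS = e^3 + e^5 ≈ 168.5.

Answer: A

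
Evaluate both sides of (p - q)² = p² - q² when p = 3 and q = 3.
LHS = (3 - 3)² = 0
RHS = 3² - 3² = 0

LHS = RHS: the two sides agree.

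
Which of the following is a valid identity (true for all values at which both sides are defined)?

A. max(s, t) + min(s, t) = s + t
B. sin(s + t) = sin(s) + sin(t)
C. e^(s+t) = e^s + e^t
A

A: holds — e.g. at (3, 3), both sides equal 6.
B: fails at (6, 7) — LHS = sin(13) ≈ 0.4202, RHS = sin(6) + sin(7) ≈ 0.3776.
C: fails at (1, 1) — LHS = e^2 ≈ 7.389, RHS = 2·e ≈ 5.437.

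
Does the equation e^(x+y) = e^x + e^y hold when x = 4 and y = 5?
Fails

Substituting x = 4, y = 5:

LHS = e^(4+5) = e^9 ≈ 8103
RHS = e^4 + e^5 ≈ 203

LHS ≠ RHS, so the equation does not hold at this point.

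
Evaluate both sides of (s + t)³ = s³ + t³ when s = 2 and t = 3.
LHS = (2 + 3)³ = 125
RHS = 2³ + 3³ = 35

LHS ≠ RHS, so the equation does not hold here.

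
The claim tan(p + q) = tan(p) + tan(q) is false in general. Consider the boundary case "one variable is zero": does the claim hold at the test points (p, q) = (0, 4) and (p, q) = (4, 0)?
At (0, 4): LHS = tan(4) ≈ 1.158, RHS = tan(4) ≈ 1.158 → equal
At (4, 0): LHS = tan(4) ≈ 1.158, RHS = tan(4) ≈ 1.158 → equal

So the claim does hold at both of these boundary points, even though it is not an identity.

Answer: Yes, holds at both test points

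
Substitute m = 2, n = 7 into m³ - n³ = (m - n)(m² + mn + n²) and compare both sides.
LHS = 2³ - 7³ = -335
RHS = (2 - 7)(2² + 2·7 + 7²) = -335

LHS = RHS: the two sides agree.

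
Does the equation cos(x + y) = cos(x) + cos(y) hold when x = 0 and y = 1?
Fails

Substituting x = 0, y = 1:

LHS = cos(0 + 1) = cos(1) ≈ 0.5403
RHS = cos(0) + cos(1) = cos(1) + 1 ≈ 1.54

LHS ≠ RHS, so the equation does not hold at this point.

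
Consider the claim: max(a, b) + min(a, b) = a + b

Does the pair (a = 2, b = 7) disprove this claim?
No

Substituting a = 2, b = 7:
LHS = max(2, 7) + min(2, 7) = 9
RHS = 2 + 7 = 9

The sides agree, so this pair does not disprove the claim.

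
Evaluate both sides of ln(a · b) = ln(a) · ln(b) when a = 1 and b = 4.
LHS = ln(1 · 4) = ln(4) ≈ 1.386
RHS = ln(1) · ln(4) = 0

LHS ≠ RHS (they differ by about 1.386), so the equation does not hold here.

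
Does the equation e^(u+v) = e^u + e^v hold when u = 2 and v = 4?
Substituting u = 2, v = 4:

LHS = e^(2+4) = e^6 ≈ 403.4
RHS = e^2 + e^4 ≈ 61.99

LHS ≠ RHS, so the equation does not hold at this point.

Answer: Fails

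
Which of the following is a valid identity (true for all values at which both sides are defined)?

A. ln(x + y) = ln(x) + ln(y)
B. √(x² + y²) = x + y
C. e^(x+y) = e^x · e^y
A: fails at (2, 5) — LHS = ln(7) ≈ 1.946, RHS = ln(2) + ln(5) ≈ 2.303.
B: fails at (5, 5) — LHS = 5·√(2) ≈ 7.071, RHS = 10.
C: holds — e.g. at (6, 7), both sides equal e^13 ≈ 442413.4.

Answer: C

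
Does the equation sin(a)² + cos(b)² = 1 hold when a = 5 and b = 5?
Holds

Substituting a = 5, b = 5:

LHS = sin(5)² + cos(5)² = 1
RHS = 1

LHS = RHS, so the equation holds at this point.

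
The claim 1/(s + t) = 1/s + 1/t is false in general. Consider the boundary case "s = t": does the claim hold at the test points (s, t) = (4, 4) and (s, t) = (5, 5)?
No, fails at both test points

At (4, 4): LHS = 1/8 ≠ RHS = 1/2
At (5, 5): LHS = 1/10 ≠ RHS = 2/5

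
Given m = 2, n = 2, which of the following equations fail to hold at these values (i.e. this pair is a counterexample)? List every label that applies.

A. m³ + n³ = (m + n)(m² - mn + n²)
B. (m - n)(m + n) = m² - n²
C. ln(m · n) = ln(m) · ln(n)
Evaluating each claim at the given values:
A. LHS = 16, RHS = 16 → holds here (LHS = RHS)
B. LHS = 0, RHS = 0 → holds here (LHS = RHS)
C. LHS = ln(4) ≈ 1.386, RHS = ln(2)² ≈ 0.4805 → fails here (LHS ≠ RHS)

Answer: C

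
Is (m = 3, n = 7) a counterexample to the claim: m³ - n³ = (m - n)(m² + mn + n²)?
No

Substituting m = 3, n = 7:
LHS = 3³ - 7³ = -316
RHS = (3 - 7)(3² + 3·7 + 7²) = -316

The sides agree, so this pair does not disprove the claim.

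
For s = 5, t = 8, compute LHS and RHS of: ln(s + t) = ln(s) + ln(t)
LHS = ln(5 + 8) = ln(13) ≈ 2.565
RHS = ln(5) + ln(8) ≈ 3.689

LHS ≠ RHS (they differ by about 1.124), so the equation does not hold here.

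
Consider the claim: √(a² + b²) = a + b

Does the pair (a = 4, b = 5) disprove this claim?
Substituting a = 4, b = 5:
LHS = √(4² + 5²) = √(41) ≈ 6.403
RHS = 4 + 5 = 9

Since LHS ≠ RHS, this pair disproves the claim.

Answer: Yes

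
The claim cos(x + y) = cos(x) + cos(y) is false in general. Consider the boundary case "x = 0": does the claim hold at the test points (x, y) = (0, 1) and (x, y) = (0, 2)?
No, fails at both test points

At (0, 1): LHS = cos(1) ≈ 0.5403 ≠ RHS = cos(1) + 1 ≈ 1.54
At (0, 2): LHS = cos(2) ≈ -0.4161 ≠ RHS = cos(2) + 1 ≈ 0.5839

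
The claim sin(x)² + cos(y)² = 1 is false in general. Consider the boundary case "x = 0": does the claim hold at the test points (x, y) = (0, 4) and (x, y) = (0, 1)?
No, fails at both test points

At (0, 4): LHS = cos(4)² ≈ 0.4272 ≠ RHS = 1
At (0, 1): LHS = cos(1)² ≈ 0.2919 ≠ RHS = 1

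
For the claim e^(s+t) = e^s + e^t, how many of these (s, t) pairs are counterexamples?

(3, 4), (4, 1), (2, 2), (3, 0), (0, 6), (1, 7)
6

Testing each pair:
(3, 4): LHS = e^7 ≈ 1097, RHS = e^3 + e^4 ≈ 74.68 → counterexample
(4, 1): LHS = e^5 ≈ 148.4, RHS = e + e^4 ≈ 57.32 → counterexample
(2, 2): LHS = e^4 ≈ 54.6, RHS = 2·e^2 ≈ 14.78 → counterexample
(3, 0): LHS = e^3 ≈ 20.09, RHS = 1 + e^3 ≈ 21.09 → counterexample
(0, 6): LHS = e^6 ≈ 403.4, RHS = 1 + e^6 ≈ 404.4 → counterexample
(1, 7): LHS = e^8 ≈ 2981, RHS = e + e^7 ≈ 1099 → counterexample

That makes 6 counterexamples.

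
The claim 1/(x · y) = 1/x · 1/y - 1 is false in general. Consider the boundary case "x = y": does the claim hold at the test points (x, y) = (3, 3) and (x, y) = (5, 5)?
No, fails at both test points

At (3, 3): LHS = 1/9 ≠ RHS = -8/9
At (5, 5): LHS = 1/25 ≠ RHS = -24/25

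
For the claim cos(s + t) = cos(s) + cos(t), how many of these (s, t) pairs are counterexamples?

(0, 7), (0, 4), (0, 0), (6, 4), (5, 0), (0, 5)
6

Testing each pair:
(0, 7): LHS = cos(7) ≈ 0.7539, RHS = cos(7) + 1 ≈ 1.754 → counterexample
(0, 4): LHS = cos(4) ≈ -0.6536, RHS = cos(4) + 1 ≈ 0.3464 → counterexample
(0, 0): LHS = 1, RHS = 2 → counterexample
(6, 4): LHS = cos(10) ≈ -0.8391, RHS = cos(4) + cos(6) ≈ 0.3065 → counterexample
(5, 0): LHS = cos(5) ≈ 0.2837, RHS = cos(5) + 1 ≈ 1.284 → counterexample
(0, 5): LHS = cos(5) ≈ 0.2837, RHS = cos(5) + 1 ≈ 1.284 → counterexample

That makes 6 counterexamples.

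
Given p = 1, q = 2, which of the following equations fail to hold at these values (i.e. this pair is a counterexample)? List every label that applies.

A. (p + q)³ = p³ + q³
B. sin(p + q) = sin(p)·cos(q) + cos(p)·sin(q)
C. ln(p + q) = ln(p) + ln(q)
Evaluating each claim at the given values:
A. LHS = 27, RHS = 9 → fails here (LHS ≠ RHS)
B. LHS = sin(3) ≈ 0.1411, RHS = sin(1)·cos(2) + sin(2)·cos(1) ≈ 0.1411 → holds here (LHS = RHS)
C. LHS = ln(3) ≈ 1.099, RHS = ln(2) ≈ 0.6931 → fails here (LHS ≠ RHS)

Answer: A, C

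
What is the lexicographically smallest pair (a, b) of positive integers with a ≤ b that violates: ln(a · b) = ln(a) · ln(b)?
(a, b) = (1, 2)

Substituting (1, 2) into the claim:
LHS = ln(1 · 2) = ln(2) ≈ 0.6931
RHS = ln(1) · ln(2) = 0

Since LHS ≠ RHS, this pair disproves the claim, and no lexicographically smaller pair (a ≤ b, positive integers) does.

For instance (2, 3) is also a counterexample (LHS = ln(6) ≈ 1.792, RHS = ln(2)·ln(3) ≈ 0.7615), but it's lexicographically larger.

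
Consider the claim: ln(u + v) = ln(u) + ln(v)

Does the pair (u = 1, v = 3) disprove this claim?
Yes

Substituting u = 1, v = 3:
LHS = ln(1 + 3) = ln(4) ≈ 1.386
RHS = ln(1) + ln(3) = ln(3) ≈ 1.099

Since LHS ≠ RHS, this pair disproves the claim.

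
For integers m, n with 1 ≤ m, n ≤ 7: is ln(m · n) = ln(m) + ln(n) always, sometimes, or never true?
The identity holds for every pair in the range. For instance at (m, n) = (2, 5): both sides equal ln(10) ≈ 2.303.

Answer: Always true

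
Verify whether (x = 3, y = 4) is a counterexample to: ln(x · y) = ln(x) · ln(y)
Substituting x = 3, y = 4:
LHS = ln(3 · 4) = ln(12) ≈ 2.485
RHS = ln(3) · ln(4) ≈ 1.523

Since LHS ≠ RHS, this pair disproves the claim.

Answer: Yes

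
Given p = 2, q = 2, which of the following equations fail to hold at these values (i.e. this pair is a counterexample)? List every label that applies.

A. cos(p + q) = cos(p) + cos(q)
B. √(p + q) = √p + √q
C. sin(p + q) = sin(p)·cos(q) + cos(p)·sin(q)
Evaluating each claim at the given values:
A. LHS = cos(4) ≈ -0.6536, RHS = 2·cos(2) ≈ -0.8323 → fails here (LHS ≠ RHS)
B. LHS = 2, RHS = 2·√(2) ≈ 2.828 → fails here (LHS ≠ RHS)
C. LHS = sin(4) ≈ -0.7568, RHS = 2·sin(2)·cos(2) ≈ -0.7568 → holds here (LHS = RHS)

Answer: A, B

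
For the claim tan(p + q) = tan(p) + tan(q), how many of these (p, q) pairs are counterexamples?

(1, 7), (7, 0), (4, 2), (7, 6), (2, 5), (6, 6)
5

Testing each pair:
(1, 7): LHS = tan(8) ≈ -6.8, RHS = tan(7) + tan(1) ≈ 2.429 → counterexample
(7, 0): LHS = tan(7) ≈ 0.8714, RHS = tan(7) ≈ 0.8714 → satisfies claim
(4, 2): LHS = tan(6) ≈ -0.291, RHS = tan(2) + tan(4) ≈ -1.027 → counterexample
(7, 6): LHS = tan(13) ≈ 0.463, RHS = tan(6) + tan(7) ≈ 0.5804 → counterexample
(2, 5): LHS = tan(7) ≈ 0.8714, RHS = tan(5) + tan(2) ≈ -5.566 → counterexample
(6, 6): LHS = tan(12) ≈ -0.6359, RHS = 2·tan(6) ≈ -0.582 → counterexample

That makes 5 counterexamples.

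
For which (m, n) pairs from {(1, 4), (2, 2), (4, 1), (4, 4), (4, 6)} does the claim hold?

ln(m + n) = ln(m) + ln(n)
(2, 2)

Testing each pair:
(1, 4): LHS = ln(5) ≈ 1.609, RHS = ln(4) ≈ 1.386 → fails
(2, 2): LHS = ln(4) ≈ 1.386, RHS = 2·ln(2) ≈ 1.386 → holds
(4, 1): LHS = ln(5) ≈ 1.609, RHS = ln(4) ≈ 1.386 → fails
(4, 4): LHS = ln(8) ≈ 2.079, RHS = 2·ln(4) ≈ 2.773 → fails
(4, 6): LHS = ln(10) ≈ 2.303, RHS = ln(4) + ln(6) ≈ 3.178 → fails

1 of 5 pairs satisfies the claim.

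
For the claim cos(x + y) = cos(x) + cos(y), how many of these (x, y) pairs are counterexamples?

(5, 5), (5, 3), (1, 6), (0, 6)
4

Testing each pair:
(5, 5): LHS = cos(10) ≈ -0.8391, RHS = 2·cos(5) ≈ 0.5673 → counterexample
(5, 3): LHS = cos(8) ≈ -0.1455, RHS = cos(3) + cos(5) ≈ -0.7063 → counterexample
(1, 6): LHS = cos(7) ≈ 0.7539, RHS = cos(1) + cos(6) ≈ 1.5 → counterexample
(0, 6): LHS = cos(6) ≈ 0.9602, RHS = cos(6) + 1 ≈ 1.96 → counterexample

That makes 4 counterexamples.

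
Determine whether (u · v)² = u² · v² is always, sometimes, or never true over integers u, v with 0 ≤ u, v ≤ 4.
The identity holds for every pair in the range. For instance at (u, v) = (2, 2): both sides equal 16.

Answer: Always true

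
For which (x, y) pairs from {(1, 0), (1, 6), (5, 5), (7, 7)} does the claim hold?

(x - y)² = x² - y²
Testing each pair:
(1, 0): LHS = 1, RHS = 1 → holds
(1, 6): LHS = 25, RHS = -35 → fails
(5, 5): LHS = 0, RHS = 0 → holds
(7, 7): LHS = 0, RHS = 0 → holds

3 of 4 pairs satisfy the claim.

Answer: (1, 0), (5, 5), (7, 7)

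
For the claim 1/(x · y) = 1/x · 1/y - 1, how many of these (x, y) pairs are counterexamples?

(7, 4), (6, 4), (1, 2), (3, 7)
Testing each pair:
(7, 4): LHS = 1/28, RHS = -27/28 → counterexample
(6, 4): LHS = 1/24, RHS = -23/24 → counterexample
(1, 2): LHS = 1/2, RHS = -1/2 → counterexample
(3, 7): LHS = 1/21, RHS = -20/21 → counterexample

That makes 4 counterexamples.

Answer: 4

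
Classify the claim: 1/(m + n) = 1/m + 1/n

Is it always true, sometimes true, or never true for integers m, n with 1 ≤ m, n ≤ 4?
The claim fails for every pair in the range. For instance at (m, n) = (1, 3): LHS = 1/4, RHS = 4/3.

Answer: Never true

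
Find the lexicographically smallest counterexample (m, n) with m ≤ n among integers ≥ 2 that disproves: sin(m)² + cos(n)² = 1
(m, n) = (2, 3)

Substituting (2, 3) into the claim:
LHS = sin(2)² + cos(3)² ≈ 1.807
RHS = 1

Since LHS ≠ RHS, this pair disproves the claim, and no lexicographically smaller pair (m ≤ n, integers ≥ 2) does.

For instance (3, 4) is also a counterexample (LHS = sin(3)² + cos(4)² ≈ 0.4472, RHS = 1), but it's lexicographically larger.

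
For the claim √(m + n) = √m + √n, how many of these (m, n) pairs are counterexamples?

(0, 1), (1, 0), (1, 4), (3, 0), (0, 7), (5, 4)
2

Testing each pair:
(0, 1): LHS = 1, RHS = 1 → satisfies claim
(1, 0): LHS = 1, RHS = 1 → satisfies claim
(1, 4): LHS = √(5) ≈ 2.236, RHS = 3 → counterexample
(3, 0): LHS = √(3) ≈ 1.732, RHS = √(3) ≈ 1.732 → satisfies claim
(0, 7): LHS = √(7) ≈ 2.646, RHS = √(7) ≈ 2.646 → satisfies claim
(5, 4): LHS = 3, RHS = 2 + √(5) ≈ 4.236 → counterexample

That makes 2 counterexamples.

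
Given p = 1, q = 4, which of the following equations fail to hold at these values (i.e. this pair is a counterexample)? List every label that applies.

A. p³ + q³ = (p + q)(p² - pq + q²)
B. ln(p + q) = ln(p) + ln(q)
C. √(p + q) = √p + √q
Evaluating each claim at the given values:
A. LHS = 65, RHS = 65 → holds here (LHS = RHS)
B. LHS = ln(5) ≈ 1.609, RHS = ln(4) ≈ 1.386 → fails here (LHS ≠ RHS)
C. LHS = √(5) ≈ 2.236, RHS = 3 → fails here (LHS ≠ RHS)

Answer: B, C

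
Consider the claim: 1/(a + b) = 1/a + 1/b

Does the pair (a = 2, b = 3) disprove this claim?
Substituting a = 2, b = 3:
LHS = 1/(2 + 3) = 1/5
RHS = 1/2 + 1/3 = 5/6

Since LHS ≠ RHS, this pair disproves the claim.

Answer: Yes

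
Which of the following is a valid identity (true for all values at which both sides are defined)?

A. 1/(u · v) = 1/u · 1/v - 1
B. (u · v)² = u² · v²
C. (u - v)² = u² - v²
B

A: fails at (3, 3) — LHS = 1/9, RHS = -8/9.
B: holds — e.g. at (1, 1), both sides equal 1.
C: fails at (3, 5) — LHS = 4, RHS = -16.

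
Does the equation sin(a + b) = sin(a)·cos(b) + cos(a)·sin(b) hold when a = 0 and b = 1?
Substituting a = 0, b = 1:

LHS = sin(0 + 1) = sin(1) ≈ 0.8415
RHS = sin(0)·cos(1) + cos(0)·sin(1) = sin(1) ≈ 0.8415

LHS = RHS, so the equation holds at this point.

Answer: Holds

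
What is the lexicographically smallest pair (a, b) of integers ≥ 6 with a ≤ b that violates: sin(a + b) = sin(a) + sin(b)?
(a, b) = (6, 6)

Substituting (6, 6) into the claim:
LHS = sin(6 + 6) = sin(12) ≈ -0.5366
RHS = sin(6) + sin(6) = 2·sin(6) ≈ -0.5588

Since LHS ≠ RHS, this pair disproves the claim, and no lexicographically smaller pair (a ≤ b, integers ≥ 6) does.

For instance (9, 9) is also a counterexample (LHS = sin(18) ≈ -0.751, RHS = 2·sin(9) ≈ 0.8242), but it's lexicographically larger.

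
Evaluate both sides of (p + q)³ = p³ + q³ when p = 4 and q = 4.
LHS = (4 + 4)³ = 512
RHS = 4³ + 4³ = 128

LHS ≠ RHS, so the equation does not hold here.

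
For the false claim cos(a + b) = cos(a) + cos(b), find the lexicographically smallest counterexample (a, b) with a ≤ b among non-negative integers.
(a, b) = (0, 0)

Substituting (0, 0) into the claim:
LHS = cos(0 + 0) = 1
RHS = cos(0) + cos(0) = 2

Since LHS ≠ RHS, this pair disproves the claim, and no lexicographically smaller pair (a ≤ b, non-negative integers) does.

For instance (4, 4) is also a counterexample (LHS = cos(8) ≈ -0.1455, RHS = 2·cos(4) ≈ -1.307), but it's lexicographically larger.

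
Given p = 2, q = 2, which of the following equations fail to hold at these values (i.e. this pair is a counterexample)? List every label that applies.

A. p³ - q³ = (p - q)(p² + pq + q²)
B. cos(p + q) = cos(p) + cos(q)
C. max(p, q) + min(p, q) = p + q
Evaluating each claim at the given values:
A. LHS = 0, RHS = 0 → holds here (LHS = RHS)
B. LHS = cos(4) ≈ -0.6536, RHS = 2·cos(2) ≈ -0.8323 → fails here (LHS ≠ RHS)
C. LHS = 4, RHS = 4 → holds here (LHS = RHS)

Answer: B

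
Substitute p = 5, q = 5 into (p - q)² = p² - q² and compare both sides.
LHS = (5 - 5)² = 0
RHS = 5² - 5² = 0

LHS = RHS: the two sides agree.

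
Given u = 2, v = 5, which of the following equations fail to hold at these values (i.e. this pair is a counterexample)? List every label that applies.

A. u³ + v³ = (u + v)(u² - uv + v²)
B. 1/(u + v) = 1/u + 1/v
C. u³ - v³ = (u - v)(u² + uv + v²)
Evaluating each claim at the given values:
A. LHS = 133, RHS = 133 → holds here (LHS = RHS)
B. LHS = 1/7, RHS = 7/10 → fails here (LHS ≠ RHS)
C. LHS = -117, RHS = -117 → holds here (LHS = RHS)

Answer: B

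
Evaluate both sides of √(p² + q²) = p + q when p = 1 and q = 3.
LHS = √(1² + 3²) = √(10) ≈ 3.162
RHS = 1 + 3 = 4

LHS ≠ RHS (they differ by about 0.8377), so the equation does not hold here.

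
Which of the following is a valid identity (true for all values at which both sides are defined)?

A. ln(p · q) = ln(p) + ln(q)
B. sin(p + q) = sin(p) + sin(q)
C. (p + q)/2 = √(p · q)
A

A: holds — e.g. at (1, 4), both sides equal ln(4) ≈ 1.386.
B: fails at (3, 3) — LHS = sin(6) ≈ -0.2794, RHS = 2·sin(3) ≈ 0.2822.
C: fails at (2, 4) — LHS = 3, RHS = 2·√(2) ≈ 2.828.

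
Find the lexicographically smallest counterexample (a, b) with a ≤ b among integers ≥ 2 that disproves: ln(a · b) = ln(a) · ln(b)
Substituting (2, 2) into the claim:
LHS = ln(2 · 2) = ln(4) ≈ 1.386
RHS = ln(2) · ln(2) = ln(2)² ≈ 0.4805

Since LHS ≠ RHS, this pair disproves the claim, and no lexicographically smaller pair (a ≤ b, integers ≥ 2) does.

For instance (5, 9) is also a counterexample (LHS = ln(45) ≈ 3.807, RHS = ln(5)·ln(9) ≈ 3.536), but it's lexicographically larger.

Answer: (a, b) = (2, 2)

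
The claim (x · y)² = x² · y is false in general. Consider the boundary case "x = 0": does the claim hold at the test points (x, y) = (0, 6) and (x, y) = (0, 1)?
Yes, holds at both test points

At (0, 6): LHS = 0, RHS = 0 → equal
At (0, 1): LHS = 0, RHS = 0 → equal

So the claim does hold at both of these boundary points, even though it is not an identity.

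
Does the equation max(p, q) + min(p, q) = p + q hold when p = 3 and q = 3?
Substituting p = 3, q = 3:

LHS = max(3, 3) + min(3, 3) = 6
RHS = 3 + 3 = 6

LHS = RHS, so the equation holds at this point.

Answer: Holds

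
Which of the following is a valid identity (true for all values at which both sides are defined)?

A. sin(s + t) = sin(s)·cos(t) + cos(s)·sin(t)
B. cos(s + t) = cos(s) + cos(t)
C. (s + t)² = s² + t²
A

A: holds — e.g. at (4, 4), both sides equal sin(8) ≈ 0.9894.
B: fails at (3, 4) — LHS = cos(7) ≈ 0.7539, RHS = cos(3) + cos(4) ≈ -1.644.
C: fails at (3, 3) — LHS = 36, RHS = 18.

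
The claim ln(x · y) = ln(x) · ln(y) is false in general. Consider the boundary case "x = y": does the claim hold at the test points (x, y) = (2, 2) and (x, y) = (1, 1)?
At (2, 2): LHS = ln(4) ≈ 1.386 ≠ RHS = ln(2)² ≈ 0.4805
At (1, 1): LHS = 0, RHS = 0 → equal

Answer: Only at (1, 1)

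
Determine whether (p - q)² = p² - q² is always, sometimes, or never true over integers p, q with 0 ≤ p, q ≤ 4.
It holds at (p, q) = (3, 3) (both sides equal 0), but fails at (p, q) = (1, 4) (LHS = 9, RHS = -15).

Answer: Sometimes true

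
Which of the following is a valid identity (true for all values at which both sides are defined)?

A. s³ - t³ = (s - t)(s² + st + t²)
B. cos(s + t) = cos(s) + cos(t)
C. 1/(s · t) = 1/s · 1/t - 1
A: holds — e.g. at (1, 3), both sides equal -26.
B: fails at (3, 7) — LHS = cos(10) ≈ -0.8391, RHS = cos(3) + cos(7) ≈ -0.2361.
C: fails at (2, 7) — LHS = 1/14, RHS = -13/14.

Answer: A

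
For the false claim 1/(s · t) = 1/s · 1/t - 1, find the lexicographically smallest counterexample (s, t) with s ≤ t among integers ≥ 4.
(s, t) = (4, 4)

Substituting (4, 4) into the claim:
LHS = 1/(4 · 4) = 1/16
RHS = 1/4 · 1/4 - 1 = -15/16

Since LHS ≠ RHS, this pair disproves the claim, and no lexicographically smaller pair (s ≤ t, integers ≥ 4) does.

For instance (5, 8) is also a counterexample (LHS = 1/40, RHS = -39/40), but it's lexicographically larger.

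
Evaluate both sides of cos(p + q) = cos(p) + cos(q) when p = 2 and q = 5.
LHS = cos(2 + 5) = cos(7) ≈ 0.7539
RHS = cos(2) + cos(5) ≈ -0.1325

LHS ≠ RHS (they differ by about 0.8864), so the equation does not hold here.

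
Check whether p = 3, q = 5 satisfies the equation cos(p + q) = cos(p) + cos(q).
Substituting p = 3, q = 5:

LHS = cos(3 + 5) = cos(8) ≈ -0.1455
RHS = cos(3) + cos(5) ≈ -0.7063

LHS ≠ RHS, so the equation does not hold at this point.

Answer: Fails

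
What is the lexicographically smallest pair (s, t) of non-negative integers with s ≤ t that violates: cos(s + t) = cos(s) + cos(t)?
Substituting (0, 0) into the claim:
LHS = cos(0 + 0) = 1
RHS = cos(0) + cos(0) = 2

Since LHS ≠ RHS, this pair disproves the claim, and no lexicographically smaller pair (s ≤ t, non-negative integers) does.

For instance (5, 7) is also a counterexample (LHS = cos(12) ≈ 0.8439, RHS = cos(5) + cos(7) ≈ 1.038), but it's lexicographically larger.

Answer: (s, t) = (0, 0)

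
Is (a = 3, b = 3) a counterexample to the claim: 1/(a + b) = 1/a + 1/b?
Yes

Substituting a = 3, b = 3:
LHS = 1/(3 + 3) = 1/6
RHS = 1/3 + 1/3 = 2/3

Since LHS ≠ RHS, this pair disproves the claim.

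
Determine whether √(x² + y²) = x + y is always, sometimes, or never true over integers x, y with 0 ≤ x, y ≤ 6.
Sometimes true

It holds at (x, y) = (0, 4) (both sides equal 4), but fails at (x, y) = (2, 2) (LHS = 2·√(2) ≈ 2.828, RHS = 4).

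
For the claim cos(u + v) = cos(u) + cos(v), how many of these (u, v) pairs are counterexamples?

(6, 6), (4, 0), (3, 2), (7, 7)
Testing each pair:
(6, 6): LHS = cos(12) ≈ 0.8439, RHS = 2·cos(6) ≈ 1.92 → counterexample
(4, 0): LHS = cos(4) ≈ -0.6536, RHS = cos(4) + 1 ≈ 0.3464 → counterexample
(3, 2): LHS = cos(5) ≈ 0.2837, RHS = cos(3) + cos(2) ≈ -1.406 → counterexample
(7, 7): LHS = cos(14) ≈ 0.1367, RHS = 2·cos(7) ≈ 1.508 → counterexample

That makes 4 counterexamples.

Answer: 4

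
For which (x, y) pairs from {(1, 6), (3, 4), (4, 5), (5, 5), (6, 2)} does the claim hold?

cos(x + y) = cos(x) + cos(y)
None

Testing each pair:
(1, 6): LHS = cos(7) ≈ 0.7539, RHS = cos(1) + cos(6) ≈ 1.5 → fails
(3, 4): LHS = cos(7) ≈ 0.7539, RHS = cos(3) + cos(4) ≈ -1.644 → fails
(4, 5): LHS = cos(9) ≈ -0.9111, RHS = cos(4) + cos(5) ≈ -0.37 → fails
(5, 5): LHS = cos(10) ≈ -0.8391, RHS = 2·cos(5) ≈ 0.5673 → fails
(6, 2): LHS = cos(8) ≈ -0.1455, RHS = cos(2) + cos(6) ≈ 0.544 → fails

No pair satisfies the claim.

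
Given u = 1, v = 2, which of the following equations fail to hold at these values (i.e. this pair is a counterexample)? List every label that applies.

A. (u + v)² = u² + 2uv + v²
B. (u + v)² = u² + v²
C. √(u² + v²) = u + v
Evaluating each claim at the given values:
A. LHS = 9, RHS = 9 → holds here (LHS = RHS)
B. LHS = 9, RHS = 5 → fails here (LHS ≠ RHS)
C. LHS = √(5) ≈ 2.236, RHS = 3 → fails here (LHS ≠ RHS)

Answer: B, C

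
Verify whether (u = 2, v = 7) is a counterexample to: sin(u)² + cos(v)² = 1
Yes

Substituting u = 2, v = 7:
LHS = sin(2)² + cos(7)² ≈ 1.395
RHS = 1

Since LHS ≠ RHS, this pair disproves the claim.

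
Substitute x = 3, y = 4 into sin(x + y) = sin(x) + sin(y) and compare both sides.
LHS = sin(3 + 4) = sin(7) ≈ 0.657
RHS = sin(3) + sin(4) ≈ -0.6157

LHS ≠ RHS (they differ by about 1.273), so the equation does not hold here.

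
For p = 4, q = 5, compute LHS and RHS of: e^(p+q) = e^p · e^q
LHS = e^(4+5) = e^9 ≈ 8103
RHS = e^4 · e^5 = e^9 ≈ 8103

LHS = RHS: the two sides agree.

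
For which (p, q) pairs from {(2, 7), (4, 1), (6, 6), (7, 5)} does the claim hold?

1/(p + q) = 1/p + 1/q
None

Testing each pair:
(2, 7): LHS = 1/9, RHS = 9/14 → fails
(4, 1): LHS = 1/5, RHS = 5/4 → fails
(6, 6): LHS = 1/12, RHS = 1/3 → fails
(7, 5): LHS = 1/12, RHS = 12/35 → fails

No pair satisfies the claim.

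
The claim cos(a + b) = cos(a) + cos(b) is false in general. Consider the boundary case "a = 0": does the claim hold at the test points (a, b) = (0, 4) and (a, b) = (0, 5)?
No, fails at both test points

At (0, 4): LHS = cos(4) ≈ -0.6536 ≠ RHS = cos(4) + 1 ≈ 0.3464
At (0, 5): LHS = cos(5) ≈ 0.2837 ≠ RHS = cos(5) + 1 ≈ 1.284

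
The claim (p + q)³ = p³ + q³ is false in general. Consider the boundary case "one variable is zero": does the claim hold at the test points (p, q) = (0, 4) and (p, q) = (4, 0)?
At (0, 4): LHS = 64, RHS = 64 → equal
At (4, 0): LHS = 64, RHS = 64 → equal

So the claim does hold at both of these boundary points, even though it is not an identity.

Answer: Yes, holds at both test points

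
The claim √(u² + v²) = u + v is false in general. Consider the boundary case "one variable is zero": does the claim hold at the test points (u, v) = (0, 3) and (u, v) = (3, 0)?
At (0, 3): LHS = 3, RHS = 3 → equal
At (3, 0): LHS = 3, RHS = 3 → equal

So the claim does hold at both of these boundary points, even though it is not an identity.

Answer: Yes, holds at both test points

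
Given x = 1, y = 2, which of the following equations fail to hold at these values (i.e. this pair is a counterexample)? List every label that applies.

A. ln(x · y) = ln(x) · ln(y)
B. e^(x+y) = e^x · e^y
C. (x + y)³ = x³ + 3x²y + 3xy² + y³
Evaluating each claim at the given values:
A. LHS = ln(2) ≈ 0.6931, RHS = 0 → fails here (LHS ≠ RHS)
B. LHS = e^3 ≈ 20.09, RHS = e^3 ≈ 20.09 → holds here (LHS = RHS)
C. LHS = 27, RHS = 27 → holds here (LHS = RHS)

Answer: A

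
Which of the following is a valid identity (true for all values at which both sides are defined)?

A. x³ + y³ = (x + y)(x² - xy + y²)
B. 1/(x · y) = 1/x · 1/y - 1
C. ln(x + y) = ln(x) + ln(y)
A: holds — e.g. at (2, 4), both sides equal 72.
B: fails at (3, 4) — LHS = 1/12, RHS = -11/12.
C: fails at (1, 4) — LHS = ln(5) ≈ 1.609, RHS = ln(4) ≈ 1.386.

Answer: A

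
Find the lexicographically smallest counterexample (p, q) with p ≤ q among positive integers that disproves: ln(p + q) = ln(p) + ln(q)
(p, q) = (1, 1)

Substituting (1, 1) into the claim:
LHS = ln(1 + 1) = ln(2) ≈ 0.6931
RHS = ln(1) + ln(1) = 0

Since LHS ≠ RHS, this pair disproves the claim, and no lexicographically smaller pair (p ≤ q, positive integers) does.

For instance (8, 8) is also a counterexample (LHS = ln(16) ≈ 2.773, RHS = 2·ln(8) ≈ 4.159), but it's lexicographically larger.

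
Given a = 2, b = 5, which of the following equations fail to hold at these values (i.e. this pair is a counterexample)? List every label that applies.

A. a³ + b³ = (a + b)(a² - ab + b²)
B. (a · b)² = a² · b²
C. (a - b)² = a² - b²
C

Evaluating each claim at the given values:
A. LHS = 133, RHS = 133 → holds here (LHS = RHS)
B. LHS = 100, RHS = 100 → holds here (LHS = RHS)
C. LHS = 9, RHS = -21 → fails here (LHS ≠ RHS)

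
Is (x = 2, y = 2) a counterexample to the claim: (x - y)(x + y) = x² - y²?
Substituting x = 2, y = 2:
LHS = (2 - 2)(2 + 2) = 0
RHS = 2² - 2² = 0

The sides agree, so this pair does not disprove the claim.

Answer: No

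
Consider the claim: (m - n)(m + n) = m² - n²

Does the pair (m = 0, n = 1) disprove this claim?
No

Substituting m = 0, n = 1:
LHS = (0 - 1)(0 + 1) = -1
RHS = 0² - 1² = -1

The sides agree, so this pair does not disprove the claim.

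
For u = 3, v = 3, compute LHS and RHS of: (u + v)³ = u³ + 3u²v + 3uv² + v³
LHS = (3 + 3)³ = 216
RHS = 3³ + 3·3²·3 + 3·3·3² + 3³ = 216

LHS = RHS: the two sides agree.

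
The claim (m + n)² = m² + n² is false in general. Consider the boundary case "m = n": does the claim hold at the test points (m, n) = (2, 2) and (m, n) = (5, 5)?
At (2, 2): LHS = 16 ≠ RHS = 8
At (5, 5): LHS = 100 ≠ RHS = 50

Answer: No, fails at both test points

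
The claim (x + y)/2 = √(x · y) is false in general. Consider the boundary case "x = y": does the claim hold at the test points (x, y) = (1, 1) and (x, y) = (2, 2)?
At (1, 1): LHS = 1, RHS = 1 → equal
At (2, 2): LHS = 2, RHS = 2 → equal

So the claim does hold at both of these boundary points, even though it is not an identity.

Answer: Yes, holds at both test points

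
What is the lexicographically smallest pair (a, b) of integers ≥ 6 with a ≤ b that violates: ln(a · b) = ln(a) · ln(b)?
Substituting (6, 6) into the claim:
LHS = ln(6 · 6) = ln(36) ≈ 3.584
RHS = ln(6) · ln(6) = ln(6)² ≈ 3.21

Since LHS ≠ RHS, this pair disproves the claim, and no lexicographically smaller pair (a ≤ b, integers ≥ 6) does.

For instance (6, 13) is also a counterexample (LHS = ln(78) ≈ 4.357, RHS = ln(6)·ln(13) ≈ 4.596), but it's lexicographically larger.

Answer: (a, b) = (6, 6)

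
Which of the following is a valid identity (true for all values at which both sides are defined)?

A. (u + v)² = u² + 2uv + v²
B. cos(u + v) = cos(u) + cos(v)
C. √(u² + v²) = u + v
A: holds — e.g. at (4, 6), both sides equal 100.
B: fails at (1, 1) — LHS = cos(2) ≈ -0.4161, RHS = 2·cos(1) ≈ 1.081.
C: fails at (1, 5) — LHS = √(26) ≈ 5.099, RHS = 6.

Answer: A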